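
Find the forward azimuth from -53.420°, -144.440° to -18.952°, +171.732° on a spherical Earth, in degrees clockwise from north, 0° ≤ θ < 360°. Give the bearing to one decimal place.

Δλ = 171.732 − -144.440 = 316.172°; wrapped into (−180°, 180°]: -43.828°.
θ = atan2( sin Δλ · cos φ₂ , cos φ₁ · sin φ₂ − sin φ₁ · cos φ₂ · cos Δλ )
  = atan2(-0.65496, 0.35437) = -61.584° → normalised to [0°, 360°): 298.416°.

298.4°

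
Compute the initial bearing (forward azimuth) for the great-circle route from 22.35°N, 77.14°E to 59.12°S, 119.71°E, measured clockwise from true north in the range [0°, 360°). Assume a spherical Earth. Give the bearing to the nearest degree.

160°

Δλ = 119.71 − 77.14 = 42.57°.
θ = atan2( sin Δλ · cos φ₂ , cos φ₁ · sin φ₂ − sin φ₁ · cos φ₂ · cos Δλ )
  = atan2(0.34720, -0.93750) = 159.678° → normalised to [0°, 360°): 159.678°.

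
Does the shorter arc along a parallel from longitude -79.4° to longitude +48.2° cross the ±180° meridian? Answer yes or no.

Signed shortest Δλ = ((48.2 − -79.4 + 180) mod 360) − 180 = 127.6°.
Going east by 127.6° from -79.4° reaches +48.2° without touching 180°.

No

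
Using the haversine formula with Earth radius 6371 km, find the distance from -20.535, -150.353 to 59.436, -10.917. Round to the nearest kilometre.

14632 km

Δλ = -10.917 − -150.353 = 139.436°.
Δφ = 59.436 − -20.535 = 79.971°.
a = sin²(Δφ/2) + cos φ₁ · cos φ₂ · sin²(Δλ/2) = 0.831897.
c = 2·atan2(√a, √(1−a)) = 2.29668 rad → d = 6371·c ≈ 14632.13 km.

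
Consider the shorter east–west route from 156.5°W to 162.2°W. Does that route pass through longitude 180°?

No

Signed shortest Δλ = ((-162.2 − -156.5 + 180) mod 360) − 180 = -5.7°.
Going west by 5.7° from -156.5° reaches -162.2° without touching 180°.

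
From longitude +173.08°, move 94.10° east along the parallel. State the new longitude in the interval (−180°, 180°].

Start at +173.08°; shift +94.10° → +267.18°.
+267.18° lies outside (−180°, 180°]; subtract 360° → -92.82°.

-92.82°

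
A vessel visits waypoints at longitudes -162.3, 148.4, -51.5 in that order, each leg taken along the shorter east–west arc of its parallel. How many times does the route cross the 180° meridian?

Leg 1: -162.3° → +148.4°, shortest Δλ = -49.3° (west) — crosses 180°.
Leg 2: +148.4° → -51.5°, shortest Δλ = 160.1° (east) — crosses 180°.
Total crossings: 2.

2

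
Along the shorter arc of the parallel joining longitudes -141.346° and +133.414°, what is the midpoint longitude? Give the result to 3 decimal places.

Signed shortest Δλ from -141.346° to +133.414° is -85.240°.
Midpoint longitude = -141.346° + (-85.240°)/2 = -141.346° − 42.620° = -183.966°.
Normalise into (−180°, 180°]: +176.034°.
(The naïve average (-141.346 + +133.414)/2 = -3.966° is on the wrong side of the globe.)

+176.034°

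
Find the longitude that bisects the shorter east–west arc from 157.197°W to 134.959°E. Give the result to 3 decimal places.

168.881°E

Signed shortest Δλ from -157.197° to +134.959° is -67.844°.
Midpoint longitude = -157.197° + (-67.844°)/2 = -157.197° − 33.922° = -191.119°.
Normalise into (−180°, 180°]: +168.881°.
(The naïve average (-157.197 + +134.959)/2 = -11.119° is on the wrong side of the globe.)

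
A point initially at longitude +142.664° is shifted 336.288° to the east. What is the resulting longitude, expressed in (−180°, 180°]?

Start at +142.664°; shift +336.288° → +478.952°.
+478.952° lies outside (−180°, 180°]; subtract 360° → +118.952°.

+118.952°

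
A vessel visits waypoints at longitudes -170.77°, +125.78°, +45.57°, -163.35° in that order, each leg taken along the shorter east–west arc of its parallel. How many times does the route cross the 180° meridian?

Leg 1: -170.77° → +125.78°, shortest Δλ = -63.45° (west) — crosses 180°.
Leg 2: +125.78° → +45.57°, shortest Δλ = -80.21° (west) — does not cross 180°.
Leg 3: +45.57° → -163.35°, shortest Δλ = 151.08° (east) — crosses 180°.
Total crossings: 2.

2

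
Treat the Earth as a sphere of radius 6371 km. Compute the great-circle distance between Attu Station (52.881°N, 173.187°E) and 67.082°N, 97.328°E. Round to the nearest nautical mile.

2260 nmi

Δλ = 97.328 − 173.187 = -75.859°.
Δφ = 67.082 − 52.881 = 14.201°.
a = sin²(Δφ/2) + cos φ₁ · cos φ₂ · sin²(Δλ/2) = 0.104073.
c = 2·atan2(√a, √(1−a)) = 0.65696 rad → d = 6371·c ≈ 4185.48 km ≈ 2259.98 nmi.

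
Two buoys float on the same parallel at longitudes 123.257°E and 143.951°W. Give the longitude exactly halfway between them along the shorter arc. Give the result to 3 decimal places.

169.653°E

Signed shortest Δλ from +123.257° to -143.951° is +92.792°.
Midpoint longitude = +123.257° + (+92.792°)/2 = +123.257° + 46.396° = +169.653°.
(The naïve average (+123.257 + -143.951)/2 = -10.347° is on the wrong side of the globe.)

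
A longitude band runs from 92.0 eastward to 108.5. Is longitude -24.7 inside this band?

No

Band width going east from +92.0° to +108.5°: ((108.5 − 92.0) mod 360) = 16.5°.
Offset of -24.7° east of the west edge: ((-24.7 − 92.0) mod 360) = 243.3°.
243.3° > 16.5° ⇒ outside.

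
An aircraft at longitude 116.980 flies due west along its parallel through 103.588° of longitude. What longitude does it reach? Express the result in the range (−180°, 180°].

Start at +116.980°; shift −103.588° → +13.392°.
+13.392° already lies in (−180°, 180°].

+13.392°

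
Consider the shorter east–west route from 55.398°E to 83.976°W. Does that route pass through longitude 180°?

Signed shortest Δλ = ((-83.976 − 55.398 + 180) mod 360) − 180 = -139.374°.
Going west by 139.374° from +55.398° reaches -83.976° without touching 180°.

No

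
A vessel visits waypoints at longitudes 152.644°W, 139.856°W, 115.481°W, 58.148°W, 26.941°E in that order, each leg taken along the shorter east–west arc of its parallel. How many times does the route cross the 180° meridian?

0

Leg 1: -152.644° → -139.856°, shortest Δλ = 12.788° (east) — does not cross 180°.
Leg 2: -139.856° → -115.481°, shortest Δλ = 24.375° (east) — does not cross 180°.
Leg 3: -115.481° → -58.148°, shortest Δλ = 57.333° (east) — does not cross 180°.
Leg 4: -58.148° → +26.941°, shortest Δλ = 85.089° (east) — does not cross 180°.
Total crossings: 0.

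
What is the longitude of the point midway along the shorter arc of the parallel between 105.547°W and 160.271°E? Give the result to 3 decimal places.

Signed shortest Δλ from -105.547° to +160.271° is -94.182°.
Midpoint longitude = -105.547° + (-94.182°)/2 = -105.547° − 47.091° = -152.638°.
(The naïve average (-105.547 + +160.271)/2 = 27.362° is on the wrong side of the globe.)

152.638°W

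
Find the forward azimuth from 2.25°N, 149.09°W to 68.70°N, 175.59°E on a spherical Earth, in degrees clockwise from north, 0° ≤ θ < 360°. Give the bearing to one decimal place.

Δλ = 175.59 − -149.09 = 324.68°; wrapped into (−180°, 180°]: -35.32°.
θ = atan2( sin Δλ · cos φ₂ , cos φ₁ · sin φ₂ − sin φ₁ · cos φ₂ · cos Δλ )
  = atan2(-0.21001, 0.91934) = -12.868° → normalised to [0°, 360°): 347.132°.

347.1°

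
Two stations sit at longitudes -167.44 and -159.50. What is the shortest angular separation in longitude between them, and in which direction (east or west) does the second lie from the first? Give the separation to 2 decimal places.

7.94° east

Raw difference: -159.50 − -167.44 = 7.94°.
Normalise into (−180°, 180°]: 7.94° stays 7.94°.
Positive ⇒ the second point lies to the east; separation 7.94°.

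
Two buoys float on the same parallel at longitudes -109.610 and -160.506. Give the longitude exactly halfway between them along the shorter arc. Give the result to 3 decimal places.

-135.058°

Signed shortest Δλ from -109.610° to -160.506° is -50.896°.
Midpoint longitude = -109.610° + (-50.896°)/2 = -109.610° − 25.448° = -135.058°.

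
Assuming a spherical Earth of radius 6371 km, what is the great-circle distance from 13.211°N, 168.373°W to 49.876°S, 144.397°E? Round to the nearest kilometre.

Δλ = 144.397 − -168.373 = 312.770°; wrapped into (−180°, 180°]: -47.230°.
Δφ = -49.876 − 13.211 = -63.087°.
a = sin²(Δφ/2) + cos φ₁ · cos φ₂ · sin²(Δλ/2) = 0.374359.
c = 2·atan2(√a, √(1−a)) = 1.31679 rad → d = 6371·c ≈ 8389.29 km.

8389 km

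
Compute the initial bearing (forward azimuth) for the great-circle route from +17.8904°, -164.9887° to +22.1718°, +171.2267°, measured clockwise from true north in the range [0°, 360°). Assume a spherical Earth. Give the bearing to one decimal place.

284.8°

Δλ = 171.2267 − -164.9887 = 336.2154°; wrapped into (−180°, 180°]: -23.7846°.
θ = atan2( sin Δλ · cos φ₂ , cos φ₁ · sin φ₂ − sin φ₁ · cos φ₂ · cos Δλ )
  = atan2(-0.37348, 0.09882) = -75.180° → normalised to [0°, 360°): 284.820°.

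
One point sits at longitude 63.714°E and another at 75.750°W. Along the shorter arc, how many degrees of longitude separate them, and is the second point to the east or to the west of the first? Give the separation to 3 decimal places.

Raw difference: -75.750 − 63.714 = -139.464°.
Normalise into (−180°, 180°]: -139.464° stays -139.464°.
Negative ⇒ the second point lies to the west; separation 139.464°.

139.464° west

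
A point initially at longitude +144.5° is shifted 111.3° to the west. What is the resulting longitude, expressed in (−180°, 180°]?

+33.2°

Start at +144.5°; shift −111.3° → +33.2°.
+33.2° already lies in (−180°, 180°].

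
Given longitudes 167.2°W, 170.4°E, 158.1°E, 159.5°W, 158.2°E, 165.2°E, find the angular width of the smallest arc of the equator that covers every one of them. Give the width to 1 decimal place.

Sort the longitudes: -167.2°, -159.5°, +158.1°, +158.2°, +165.2°, +170.4°.
Eastward gaps between consecutive values (wrapping around): 7.7°, 317.6°, 0.1°, 7.0°, 5.2°, 22.4°.
Largest gap = 317.6° ⇒ minimal covering band is its complement: 360° − 317.6° = 42.4°.
Band runs from +158.1° eastward to -159.5°, crossing the antimeridian.

42.4°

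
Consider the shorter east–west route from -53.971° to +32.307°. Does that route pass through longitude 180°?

No

Signed shortest Δλ = ((32.307 − -53.971 + 180) mod 360) − 180 = 86.278°.
Going east by 86.278° from -53.971° reaches +32.307° without touching 180°.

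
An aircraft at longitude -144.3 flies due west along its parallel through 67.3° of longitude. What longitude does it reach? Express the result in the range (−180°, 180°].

Start at -144.3°; shift −67.3° → -211.6°.
-211.6° lies outside (−180°, 180°]; add 360° → +148.4°.

+148.4°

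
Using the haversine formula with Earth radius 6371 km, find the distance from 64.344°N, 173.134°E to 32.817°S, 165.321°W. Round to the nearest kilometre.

10967 km

Δλ = -165.321 − 173.134 = -338.455°; wrapped into (−180°, 180°]: 21.545°.
Δφ = -32.817 − 64.344 = -97.161°.
a = sin²(Δφ/2) + cos φ₁ · cos φ₂ · sin²(Δλ/2) = 0.575041.
c = 2·atan2(√a, √(1−a)) = 1.72145 rad → d = 6371·c ≈ 10967.34 km.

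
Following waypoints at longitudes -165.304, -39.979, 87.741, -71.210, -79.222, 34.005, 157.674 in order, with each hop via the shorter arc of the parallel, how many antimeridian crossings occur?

Leg 1: -165.304° → -39.979°, shortest Δλ = 125.325° (east) — does not cross 180°.
Leg 2: -39.979° → +87.741°, shortest Δλ = 127.72° (east) — does not cross 180°.
Leg 3: +87.741° → -71.210°, shortest Δλ = -158.951° (west) — does not cross 180°.
Leg 4: -71.210° → -79.222°, shortest Δλ = -8.012° (west) — does not cross 180°.
Leg 5: -79.222° → +34.005°, shortest Δλ = 113.227° (east) — does not cross 180°.
Leg 6: +34.005° → +157.674°, shortest Δλ = 123.669° (east) — does not cross 180°.
Total crossings: 0.

0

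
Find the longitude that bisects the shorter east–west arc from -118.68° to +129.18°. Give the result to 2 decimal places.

-174.75°

Signed shortest Δλ from -118.68° to +129.18° is -112.14°.
Midpoint longitude = -118.68° + (-112.14°)/2 = -118.68° − 56.07° = -174.75°.
(The naïve average (-118.68 + +129.18)/2 = 5.25° is on the wrong side of the globe.)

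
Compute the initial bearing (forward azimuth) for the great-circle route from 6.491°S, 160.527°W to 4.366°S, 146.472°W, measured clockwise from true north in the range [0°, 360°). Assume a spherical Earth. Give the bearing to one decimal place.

82.1°

Δλ = -146.472 − -160.527 = 14.055°.
θ = atan2( sin Δλ · cos φ₂ , cos φ₁ · sin φ₂ − sin φ₁ · cos φ₂ · cos Δλ )
  = atan2(0.24215, 0.03371) = 82.076° → normalised to [0°, 360°): 82.076°.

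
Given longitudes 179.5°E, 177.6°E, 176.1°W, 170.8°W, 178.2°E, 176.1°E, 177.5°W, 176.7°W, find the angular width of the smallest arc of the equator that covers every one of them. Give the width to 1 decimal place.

Sort the longitudes: -177.5°, -176.7°, -176.1°, -170.8°, +176.1°, +177.6°, +178.2°, +179.5°.
Eastward gaps between consecutive values (wrapping around): 0.8°, 0.6°, 5.3°, 346.9°, 1.5°, 0.6°, 1.3°, 3.0°.
Largest gap = 346.9° ⇒ minimal covering band is its complement: 360° − 346.9° = 13.1°.
Band runs from +176.1° eastward to -170.8°, crossing the antimeridian.

13.1°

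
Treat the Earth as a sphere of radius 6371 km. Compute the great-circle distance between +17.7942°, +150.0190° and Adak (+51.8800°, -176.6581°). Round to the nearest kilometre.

4779 km

Δλ = -176.6581 − 150.0190 = -326.6771°; wrapped into (−180°, 180°]: 33.3229°.
Δφ = 51.8800 − 17.7942 = 34.0858°.
a = sin²(Δφ/2) + cos φ₁ · cos φ₂ · sin²(Δλ/2) = 0.134219.
c = 2·atan2(√a, √(1−a)) = 0.75019 rad → d = 6371·c ≈ 4779.44 km.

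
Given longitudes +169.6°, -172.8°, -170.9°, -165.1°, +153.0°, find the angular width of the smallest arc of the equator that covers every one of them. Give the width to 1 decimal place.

Sort the longitudes: -172.8°, -170.9°, -165.1°, +153.0°, +169.6°.
Eastward gaps between consecutive values (wrapping around): 1.9°, 5.8°, 318.1°, 16.6°, 17.6°.
Largest gap = 318.1° ⇒ minimal covering band is its complement: 360° − 318.1° = 41.9°.
Band runs from +153.0° eastward to -165.1°, crossing the antimeridian.

41.9°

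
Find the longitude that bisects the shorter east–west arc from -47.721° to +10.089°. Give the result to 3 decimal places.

Signed shortest Δλ from -47.721° to +10.089° is +57.810°.
Midpoint longitude = -47.721° + (+57.810°)/2 = -47.721° + 28.905° = -18.816°.

-18.816°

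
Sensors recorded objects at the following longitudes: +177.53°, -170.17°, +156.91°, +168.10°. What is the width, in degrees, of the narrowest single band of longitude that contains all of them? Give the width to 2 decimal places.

32.92°

Sort the longitudes: -170.17°, +156.91°, +168.10°, +177.53°.
Eastward gaps between consecutive values (wrapping around): 327.08°, 11.19°, 9.43°, 12.30°.
Largest gap = 327.08° ⇒ minimal covering band is its complement: 360° − 327.08° = 32.92°.
Band runs from +156.91° eastward to -170.17°, crossing the antimeridian.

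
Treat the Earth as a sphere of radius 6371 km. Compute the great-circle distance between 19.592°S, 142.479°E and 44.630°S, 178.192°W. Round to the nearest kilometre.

4564 km

Δλ = -178.192 − 142.479 = -320.671°; wrapped into (−180°, 180°]: 39.329°.
Δφ = -44.630 − -19.592 = -25.038°.
a = sin²(Δφ/2) + cos φ₁ · cos φ₂ · sin²(Δλ/2) = 0.122909.
c = 2·atan2(√a, √(1−a)) = 0.71639 rad → d = 6371·c ≈ 4564.11 km.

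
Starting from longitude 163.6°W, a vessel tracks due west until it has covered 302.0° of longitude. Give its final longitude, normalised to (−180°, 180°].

105.6°W

Start at -163.6°; shift −302.0° → -465.6°.
-465.6° lies outside (−180°, 180°]; add 360° → -105.6°.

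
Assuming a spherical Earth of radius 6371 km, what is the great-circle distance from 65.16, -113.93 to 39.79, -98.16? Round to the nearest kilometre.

2997 km

Δλ = -98.16 − -113.93 = 15.77°.
Δφ = 39.79 − 65.16 = -25.37°.
a = sin²(Δφ/2) + cos φ₁ · cos φ₂ · sin²(Δλ/2) = 0.054295.
c = 2·atan2(√a, √(1−a)) = 0.47035 rad → d = 6371·c ≈ 2996.60 km.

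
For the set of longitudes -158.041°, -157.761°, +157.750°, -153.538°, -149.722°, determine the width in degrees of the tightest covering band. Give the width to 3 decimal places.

52.528°

Sort the longitudes: -158.041°, -157.761°, -153.538°, -149.722°, +157.750°.
Eastward gaps between consecutive values (wrapping around): 0.280°, 4.223°, 3.816°, 307.472°, 44.209°.
Largest gap = 307.472° ⇒ minimal covering band is its complement: 360° − 307.472° = 52.528°.
Band runs from +157.750° eastward to -149.722°, crossing the antimeridian.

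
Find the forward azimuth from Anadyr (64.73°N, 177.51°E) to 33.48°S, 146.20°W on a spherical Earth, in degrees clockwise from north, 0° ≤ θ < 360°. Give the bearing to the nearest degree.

150°

Δλ = -146.20 − 177.51 = -323.71°; wrapped into (−180°, 180°]: 36.29°.
θ = atan2( sin Δλ · cos φ₂ , cos φ₁ · sin φ₂ − sin φ₁ · cos φ₂ · cos Δλ )
  = atan2(0.49367, -0.84345) = 149.660° → normalised to [0°, 360°): 149.660°.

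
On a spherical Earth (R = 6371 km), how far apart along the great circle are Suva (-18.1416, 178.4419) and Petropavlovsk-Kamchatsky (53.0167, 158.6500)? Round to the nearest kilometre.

Δλ = 158.6500 − 178.4419 = -19.7919°.
Δφ = 53.0167 − -18.1416 = 71.1583°.
a = sin²(Δφ/2) + cos φ₁ · cos φ₂ · sin²(Δλ/2) = 0.355408.
c = 2·atan2(√a, √(1−a)) = 1.27742 rad → d = 6371·c ≈ 8138.45 km.

8138 km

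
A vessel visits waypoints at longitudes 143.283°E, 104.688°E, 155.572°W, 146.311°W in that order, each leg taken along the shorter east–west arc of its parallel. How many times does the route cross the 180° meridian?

Leg 1: +143.283° → +104.688°, shortest Δλ = -38.595° (west) — does not cross 180°.
Leg 2: +104.688° → -155.572°, shortest Δλ = 99.74° (east) — crosses 180°.
Leg 3: -155.572° → -146.311°, shortest Δλ = 9.261° (east) — does not cross 180°.
Total crossings: 1.

1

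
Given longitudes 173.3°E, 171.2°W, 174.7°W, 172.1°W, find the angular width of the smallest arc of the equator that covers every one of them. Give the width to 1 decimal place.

Sort the longitudes: -174.7°, -172.1°, -171.2°, +173.3°.
Eastward gaps between consecutive values (wrapping around): 2.6°, 0.9°, 344.5°, 12.0°.
Largest gap = 344.5° ⇒ minimal covering band is its complement: 360° − 344.5° = 15.5°.
Band runs from +173.3° eastward to -171.2°, crossing the antimeridian.

15.5°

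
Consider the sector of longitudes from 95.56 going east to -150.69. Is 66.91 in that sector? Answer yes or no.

No

Band width going east from +95.56° to -150.69°: ((-150.69 − 95.56) mod 360) = 113.75°.
Offset of +66.91° east of the west edge: ((66.91 − 95.56) mod 360) = 331.35°.
331.35° > 113.75° ⇒ outside.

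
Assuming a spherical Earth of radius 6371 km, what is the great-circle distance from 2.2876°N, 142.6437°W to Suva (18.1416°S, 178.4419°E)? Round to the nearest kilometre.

4828 km

Δλ = 178.4419 − -142.6437 = 321.0856°; wrapped into (−180°, 180°]: -38.9144°.
Δφ = -18.1416 − 2.2876 = -20.4292°.
a = sin²(Δφ/2) + cos φ₁ · cos φ₂ · sin²(Δλ/2) = 0.136806.
c = 2·atan2(√a, √(1−a)) = 0.75774 rad → d = 6371·c ≈ 4827.58 km.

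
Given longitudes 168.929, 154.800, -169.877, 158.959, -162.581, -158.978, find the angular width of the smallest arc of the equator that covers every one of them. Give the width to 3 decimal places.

Sort the longitudes: -169.877°, -162.581°, -158.978°, +154.800°, +158.959°, +168.929°.
Eastward gaps between consecutive values (wrapping around): 7.296°, 3.603°, 313.778°, 4.159°, 9.970°, 21.194°.
Largest gap = 313.778° ⇒ minimal covering band is its complement: 360° − 313.778° = 46.222°.
Band runs from +154.800° eastward to -158.978°, crossing the antimeridian.

46.222°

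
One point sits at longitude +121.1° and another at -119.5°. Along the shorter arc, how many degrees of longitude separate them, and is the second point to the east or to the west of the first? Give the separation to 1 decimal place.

119.4° east

Raw difference: -119.5 − 121.1 = -240.6°.
Normalise into (−180°, 180°]: -240.6° + 360° = 119.4°.
Positive ⇒ the second point lies to the east; separation 119.4°.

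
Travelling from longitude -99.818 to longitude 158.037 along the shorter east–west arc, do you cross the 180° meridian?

Naïve |158.037 − -99.818| = 257.855° > 180°, so the shorter arc goes the other way round — across 180°.
Signed shortest Δλ = ((158.037 − -99.818 + 180) mod 360) − 180 = -102.145°.
Going west by 102.145° from -99.818° passes through 180° before reaching +158.037°.

Yes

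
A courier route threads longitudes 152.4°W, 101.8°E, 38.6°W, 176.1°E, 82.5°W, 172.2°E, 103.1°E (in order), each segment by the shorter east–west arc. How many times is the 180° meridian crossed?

Leg 1: -152.4° → +101.8°, shortest Δλ = -105.8° (west) — crosses 180°.
Leg 2: +101.8° → -38.6°, shortest Δλ = -140.4° (west) — does not cross 180°.
Leg 3: -38.6° → +176.1°, shortest Δλ = -145.3° (west) — crosses 180°.
Leg 4: +176.1° → -82.5°, shortest Δλ = 101.4° (east) — crosses 180°.
Leg 5: -82.5° → +172.2°, shortest Δλ = -105.3° (west) — crosses 180°.
Leg 6: +172.2° → +103.1°, shortest Δλ = -69.1° (west) — does not cross 180°.
Total crossings: 4.

4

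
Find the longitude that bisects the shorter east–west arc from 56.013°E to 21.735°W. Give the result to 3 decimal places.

Signed shortest Δλ from +56.013° to -21.735° is -77.748°.
Midpoint longitude = +56.013° + (-77.748°)/2 = +56.013° − 38.874° = +17.139°.

17.139°E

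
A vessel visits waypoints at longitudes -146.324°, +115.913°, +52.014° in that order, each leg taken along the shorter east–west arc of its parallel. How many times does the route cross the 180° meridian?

1

Leg 1: -146.324° → +115.913°, shortest Δλ = -97.763° (west) — crosses 180°.
Leg 2: +115.913° → +52.014°, shortest Δλ = -63.899° (west) — does not cross 180°.
Total crossings: 1.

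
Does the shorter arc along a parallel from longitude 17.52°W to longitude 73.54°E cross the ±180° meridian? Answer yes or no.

No

Signed shortest Δλ = ((73.54 − -17.52 + 180) mod 360) − 180 = 91.06°.
Going east by 91.06° from -17.52° reaches +73.54° without touching 180°.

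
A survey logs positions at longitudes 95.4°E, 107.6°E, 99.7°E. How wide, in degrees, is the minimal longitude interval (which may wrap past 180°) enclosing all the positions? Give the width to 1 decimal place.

12.2°

Sort the longitudes: +95.4°, +99.7°, +107.6°.
Eastward gaps between consecutive values (wrapping around): 4.3°, 7.9°, 347.8°.
Largest gap = 347.8° ⇒ minimal covering band is its complement: 360° − 347.8° = 12.2°.
Band runs from +95.4° eastward to +107.6°.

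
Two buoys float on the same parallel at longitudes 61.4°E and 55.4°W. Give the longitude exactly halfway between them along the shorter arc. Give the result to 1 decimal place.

Signed shortest Δλ from +61.4° to -55.4° is -116.8°.
Midpoint longitude = +61.4° + (-116.8°)/2 = +61.4° − 58.4° = +3.0°.

3.0°E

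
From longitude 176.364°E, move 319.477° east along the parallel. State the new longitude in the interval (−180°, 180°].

Start at +176.364°; shift +319.477° → +495.841°.
+495.841° lies outside (−180°, 180°]; subtract 360° → +135.841°.

135.841°E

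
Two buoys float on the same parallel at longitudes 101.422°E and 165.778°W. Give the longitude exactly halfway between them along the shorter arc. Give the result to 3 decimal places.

147.822°E

Signed shortest Δλ from +101.422° to -165.778° is +92.800°.
Midpoint longitude = +101.422° + (+92.800°)/2 = +101.422° + 46.400° = +147.822°.
(The naïve average (+101.422 + -165.778)/2 = -32.178° is on the wrong side of the globe.)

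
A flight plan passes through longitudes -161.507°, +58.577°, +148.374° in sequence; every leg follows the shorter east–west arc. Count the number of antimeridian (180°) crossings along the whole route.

Leg 1: -161.507° → +58.577°, shortest Δλ = -139.916° (west) — crosses 180°.
Leg 2: +58.577° → +148.374°, shortest Δλ = 89.797° (east) — does not cross 180°.
Total crossings: 1.

1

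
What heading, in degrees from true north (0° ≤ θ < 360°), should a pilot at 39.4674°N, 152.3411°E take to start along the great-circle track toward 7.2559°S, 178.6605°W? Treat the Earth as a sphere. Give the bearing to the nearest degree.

Δλ = -178.6605 − 152.3411 = -331.0016°; wrapped into (−180°, 180°]: 28.9984°.
θ = atan2( sin Δλ · cos φ₂ , cos φ₁ · sin φ₂ − sin φ₁ · cos φ₂ · cos Δλ )
  = atan2(0.48090, -0.64900) = 143.462° → normalised to [0°, 360°): 143.462°.

143°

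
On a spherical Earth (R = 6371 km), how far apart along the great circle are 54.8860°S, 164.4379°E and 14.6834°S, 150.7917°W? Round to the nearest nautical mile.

3180 nmi

Δλ = -150.7917 − 164.4379 = -315.2296°; wrapped into (−180°, 180°]: 44.7704°.
Δφ = -14.6834 − -54.8860 = 40.2026°.
a = sin²(Δφ/2) + cos φ₁ · cos φ₂ · sin²(Δλ/2) = 0.198816.
c = 2·atan2(√a, √(1−a)) = 0.92433 rad → d = 6371·c ≈ 5888.91 km ≈ 3179.76 nmi.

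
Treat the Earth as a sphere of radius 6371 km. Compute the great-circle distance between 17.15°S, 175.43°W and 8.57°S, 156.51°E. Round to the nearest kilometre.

3183 km

Δλ = 156.51 − -175.43 = 331.94°; wrapped into (−180°, 180°]: -28.06°.
Δφ = -8.57 − -17.15 = 8.58°.
a = sin²(Δφ/2) + cos φ₁ · cos φ₂ · sin²(Δλ/2) = 0.061128.
c = 2·atan2(√a, √(1−a)) = 0.49966 rad → d = 6371·c ≈ 3183.35 km.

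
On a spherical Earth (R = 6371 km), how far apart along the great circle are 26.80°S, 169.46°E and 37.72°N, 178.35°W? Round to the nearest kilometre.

Δλ = -178.35 − 169.46 = -347.81°; wrapped into (−180°, 180°]: 12.19°.
Δφ = 37.72 − -26.80 = 64.52°.
a = sin²(Δφ/2) + cos φ₁ · cos φ₂ · sin²(Δλ/2) = 0.292862.
c = 2·atan2(√a, √(1−a)) = 1.14365 rad → d = 6371·c ≈ 7286.18 km.

7286 km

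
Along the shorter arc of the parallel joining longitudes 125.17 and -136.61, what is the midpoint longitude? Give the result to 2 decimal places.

+174.28°

Signed shortest Δλ from +125.17° to -136.61° is +98.22°.
Midpoint longitude = +125.17° + (+98.22°)/2 = +125.17° + 49.11° = +174.28°.
(The naïve average (+125.17 + -136.61)/2 = -5.72° is on the wrong side of the globe.)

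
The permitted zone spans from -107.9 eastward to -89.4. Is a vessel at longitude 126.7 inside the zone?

No

Band width going east from -107.9° to -89.4°: ((-89.4 − -107.9) mod 360) = 18.5°.
Offset of +126.7° east of the west edge: ((126.7 − -107.9) mod 360) = 234.6°.
234.6° > 18.5° ⇒ outside.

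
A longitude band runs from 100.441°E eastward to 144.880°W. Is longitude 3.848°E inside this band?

Band width going east from +100.441° to -144.880°: ((-144.880 − 100.441) mod 360) = 114.679°.
Offset of +3.848° east of the west edge: ((3.848 − 100.441) mod 360) = 263.407°.
263.407° > 114.679° ⇒ outside.

No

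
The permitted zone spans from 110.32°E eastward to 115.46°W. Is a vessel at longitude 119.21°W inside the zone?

Band width going east from +110.32° to -115.46°: ((-115.46 − 110.32) mod 360) = 134.22°.
Offset of -119.21° east of the west edge: ((-119.21 − 110.32) mod 360) = 130.47°.
130.47° ≤ 134.22° ⇒ inside.

Yes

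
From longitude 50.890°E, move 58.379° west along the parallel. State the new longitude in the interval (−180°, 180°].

7.489°W

Start at +50.890°; shift −58.379° → -7.489°.
-7.489° already lies in (−180°, 180°].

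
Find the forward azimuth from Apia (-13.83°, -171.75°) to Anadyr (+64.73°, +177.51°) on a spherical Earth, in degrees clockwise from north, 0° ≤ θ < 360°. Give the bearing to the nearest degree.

Δλ = 177.51 − -171.75 = 349.26°; wrapped into (−180°, 180°]: -10.74°.
θ = atan2( sin Δλ · cos φ₂ , cos φ₁ · sin φ₂ − sin φ₁ · cos φ₂ · cos Δλ )
  = atan2(-0.07955, 0.97835) = -4.649° → normalised to [0°, 360°): 355.351°.

355°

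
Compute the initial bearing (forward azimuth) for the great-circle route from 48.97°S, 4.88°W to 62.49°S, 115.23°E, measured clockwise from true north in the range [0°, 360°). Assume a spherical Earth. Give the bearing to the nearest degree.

152°

Δλ = 115.23 − -4.88 = 120.11°.
θ = atan2( sin Δλ · cos φ₂ , cos φ₁ · sin φ₂ − sin φ₁ · cos φ₂ · cos Δλ )
  = atan2(0.39958, -0.75703) = 152.174° → normalised to [0°, 360°): 152.174°.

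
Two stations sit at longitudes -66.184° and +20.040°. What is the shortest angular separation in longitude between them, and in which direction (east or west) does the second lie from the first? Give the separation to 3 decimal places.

86.224° east

Raw difference: 20.040 − -66.184 = 86.224°.
Normalise into (−180°, 180°]: 86.224° stays 86.224°.
Positive ⇒ the second point lies to the east; separation 86.224°.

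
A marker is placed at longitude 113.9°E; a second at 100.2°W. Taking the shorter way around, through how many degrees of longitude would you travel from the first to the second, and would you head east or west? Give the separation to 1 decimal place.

Raw difference: -100.2 − 113.9 = -214.1°.
Normalise into (−180°, 180°]: -214.1° + 360° = 145.9°.
Positive ⇒ the second point lies to the east; separation 145.9°.

145.9° east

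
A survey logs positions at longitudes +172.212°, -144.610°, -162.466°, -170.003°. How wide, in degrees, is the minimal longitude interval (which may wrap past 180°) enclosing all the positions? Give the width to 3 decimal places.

43.178°

Sort the longitudes: -170.003°, -162.466°, -144.610°, +172.212°.
Eastward gaps between consecutive values (wrapping around): 7.537°, 17.856°, 316.822°, 17.785°.
Largest gap = 316.822° ⇒ minimal covering band is its complement: 360° − 316.822° = 43.178°.
Band runs from +172.212° eastward to -144.610°, crossing the antimeridian.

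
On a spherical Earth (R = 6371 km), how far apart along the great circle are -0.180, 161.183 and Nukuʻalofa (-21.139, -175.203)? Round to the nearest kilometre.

3465 km

Δλ = -175.203 − 161.183 = -336.386°; wrapped into (−180°, 180°]: 23.614°.
Δφ = -21.139 − -0.180 = -20.959°.
a = sin²(Δφ/2) + cos φ₁ · cos φ₂ · sin²(Δλ/2) = 0.072132.
c = 2·atan2(√a, √(1−a)) = 0.54382 rad → d = 6371·c ≈ 3464.70 km.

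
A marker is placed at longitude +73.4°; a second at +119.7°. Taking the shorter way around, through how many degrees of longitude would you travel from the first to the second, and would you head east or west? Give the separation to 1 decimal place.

46.3° east

Raw difference: 119.7 − 73.4 = 46.3°.
Normalise into (−180°, 180°]: 46.3° stays 46.3°.
Positive ⇒ the second point lies to the east; separation 46.3°.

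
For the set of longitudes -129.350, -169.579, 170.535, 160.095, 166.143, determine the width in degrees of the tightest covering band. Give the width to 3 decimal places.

70.555°

Sort the longitudes: -169.579°, -129.350°, +160.095°, +166.143°, +170.535°.
Eastward gaps between consecutive values (wrapping around): 40.229°, 289.445°, 6.048°, 4.392°, 19.886°.
Largest gap = 289.445° ⇒ minimal covering band is its complement: 360° − 289.445° = 70.555°.
Band runs from +160.095° eastward to -129.350°, crossing the antimeridian.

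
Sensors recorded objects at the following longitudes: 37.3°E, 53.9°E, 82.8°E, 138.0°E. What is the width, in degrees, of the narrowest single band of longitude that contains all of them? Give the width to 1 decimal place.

100.7°

Sort the longitudes: +37.3°, +53.9°, +82.8°, +138.0°.
Eastward gaps between consecutive values (wrapping around): 16.6°, 28.9°, 55.2°, 259.3°.
Largest gap = 259.3° ⇒ minimal covering band is its complement: 360° − 259.3° = 100.7°.
Band runs from +37.3° eastward to +138.0°.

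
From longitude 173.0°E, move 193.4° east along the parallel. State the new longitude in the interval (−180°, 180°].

Start at +173.0°; shift +193.4° → +366.4°.
+366.4° lies outside (−180°, 180°]; subtract 360° → +6.4°.

6.4°E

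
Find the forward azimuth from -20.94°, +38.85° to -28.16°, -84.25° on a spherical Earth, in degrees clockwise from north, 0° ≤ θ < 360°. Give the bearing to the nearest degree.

Δλ = -84.25 − 38.85 = -123.10°.
θ = atan2( sin Δλ · cos φ₂ , cos φ₁ · sin φ₂ − sin φ₁ · cos φ₂ · cos Δλ )
  = atan2(-0.73856, -0.61284) = -129.685° → normalised to [0°, 360°): 230.315°.

230°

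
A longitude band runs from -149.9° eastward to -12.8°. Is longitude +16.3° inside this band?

Band width going east from -149.9° to -12.8°: ((-12.8 − -149.9) mod 360) = 137.1°.
Offset of +16.3° east of the west edge: ((16.3 − -149.9) mod 360) = 166.2°.
166.2° > 137.1° ⇒ outside.

No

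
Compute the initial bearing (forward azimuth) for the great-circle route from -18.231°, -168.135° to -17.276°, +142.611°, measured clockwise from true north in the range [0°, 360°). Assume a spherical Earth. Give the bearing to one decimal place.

263.1°

Δλ = 142.611 − -168.135 = 310.746°; wrapped into (−180°, 180°]: -49.254°.
θ = atan2( sin Δλ · cos φ₂ , cos φ₁ · sin φ₂ − sin φ₁ · cos φ₂ · cos Δλ )
  = atan2(-0.72343, -0.08708) = -96.864° → normalised to [0°, 360°): 263.136°.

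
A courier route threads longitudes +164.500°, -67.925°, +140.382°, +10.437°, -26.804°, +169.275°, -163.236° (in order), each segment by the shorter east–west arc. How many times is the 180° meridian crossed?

Leg 1: +164.500° → -67.925°, shortest Δλ = 127.575° (east) — crosses 180°.
Leg 2: -67.925° → +140.382°, shortest Δλ = -151.693° (west) — crosses 180°.
Leg 3: +140.382° → +10.437°, shortest Δλ = -129.945° (west) — does not cross 180°.
Leg 4: +10.437° → -26.804°, shortest Δλ = -37.241° (west) — does not cross 180°.
Leg 5: -26.804° → +169.275°, shortest Δλ = -163.921° (west) — crosses 180°.
Leg 6: +169.275° → -163.236°, shortest Δλ = 27.489° (east) — crosses 180°.
Total crossings: 4.

4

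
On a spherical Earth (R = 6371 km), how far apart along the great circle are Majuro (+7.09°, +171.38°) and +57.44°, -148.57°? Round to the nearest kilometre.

6577 km

Δλ = -148.57 − 171.38 = -319.95°; wrapped into (−180°, 180°]: 40.05°.
Δφ = 57.44 − 7.09 = 50.35°.
a = sin²(Δφ/2) + cos φ₁ · cos φ₂ · sin²(Δλ/2) = 0.243576.
c = 2·atan2(√a, √(1−a)) = 1.03230 rad → d = 6371·c ≈ 6576.76 km.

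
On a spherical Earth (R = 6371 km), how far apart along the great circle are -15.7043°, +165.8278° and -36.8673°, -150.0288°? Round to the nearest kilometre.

Δλ = -150.0288 − 165.8278 = -315.8566°; wrapped into (−180°, 180°]: 44.1434°.
Δφ = -36.8673 − -15.7043 = -21.1630°.
a = sin²(Δφ/2) + cos φ₁ · cos φ₂ · sin²(Δλ/2) = 0.142469.
c = 2·atan2(√a, √(1−a)) = 0.77408 rad → d = 6371·c ≈ 4931.68 km.

4932 km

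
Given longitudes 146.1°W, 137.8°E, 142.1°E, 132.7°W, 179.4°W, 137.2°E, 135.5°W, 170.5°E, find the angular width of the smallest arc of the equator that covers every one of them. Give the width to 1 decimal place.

Sort the longitudes: -179.4°, -146.1°, -135.5°, -132.7°, +137.2°, +137.8°, +142.1°, +170.5°.
Eastward gaps between consecutive values (wrapping around): 33.3°, 10.6°, 2.8°, 269.9°, 0.6°, 4.3°, 28.4°, 10.1°.
Largest gap = 269.9° ⇒ minimal covering band is its complement: 360° − 269.9° = 90.1°.
Band runs from +137.2° eastward to -132.7°, crossing the antimeridian.

90.1°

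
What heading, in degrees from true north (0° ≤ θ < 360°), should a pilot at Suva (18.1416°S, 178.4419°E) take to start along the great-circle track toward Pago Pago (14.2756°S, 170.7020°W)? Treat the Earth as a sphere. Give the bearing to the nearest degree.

71°

Δλ = -170.7020 − 178.4419 = -349.1439°; wrapped into (−180°, 180°]: 10.8561°.
θ = atan2( sin Δλ · cos φ₂ , cos φ₁ · sin φ₂ − sin φ₁ · cos φ₂ · cos Δλ )
  = atan2(0.18253, 0.06202) = 71.232° → normalised to [0°, 360°): 71.232°.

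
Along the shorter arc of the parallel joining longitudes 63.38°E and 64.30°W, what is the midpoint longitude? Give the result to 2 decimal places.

0.46°W

Signed shortest Δλ from +63.38° to -64.30° is -127.68°.
Midpoint longitude = +63.38° + (-127.68°)/2 = +63.38° − 63.84° = -0.46°.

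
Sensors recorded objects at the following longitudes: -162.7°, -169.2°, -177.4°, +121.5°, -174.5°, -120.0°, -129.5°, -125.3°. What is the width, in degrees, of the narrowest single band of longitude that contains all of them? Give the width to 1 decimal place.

118.5°

Sort the longitudes: -177.4°, -174.5°, -169.2°, -162.7°, -129.5°, -125.3°, -120.0°, +121.5°.
Eastward gaps between consecutive values (wrapping around): 2.9°, 5.3°, 6.5°, 33.2°, 4.2°, 5.3°, 241.5°, 61.1°.
Largest gap = 241.5° ⇒ minimal covering band is its complement: 360° − 241.5° = 118.5°.
Band runs from +121.5° eastward to -120.0°, crossing the antimeridian.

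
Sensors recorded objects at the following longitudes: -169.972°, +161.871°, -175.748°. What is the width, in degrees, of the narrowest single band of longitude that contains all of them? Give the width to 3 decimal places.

Sort the longitudes: -175.748°, -169.972°, +161.871°.
Eastward gaps between consecutive values (wrapping around): 5.776°, 331.843°, 22.381°.
Largest gap = 331.843° ⇒ minimal covering band is its complement: 360° − 331.843° = 28.157°.
Band runs from +161.871° eastward to -169.972°, crossing the antimeridian.

28.157°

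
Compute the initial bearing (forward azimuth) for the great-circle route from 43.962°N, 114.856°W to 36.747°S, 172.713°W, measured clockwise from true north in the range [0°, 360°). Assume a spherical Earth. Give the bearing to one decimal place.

Δλ = -172.713 − -114.856 = -57.857°.
θ = atan2( sin Δλ · cos φ₂ , cos φ₁ · sin φ₂ − sin φ₁ · cos φ₂ · cos Δλ )
  = atan2(-0.67847, -0.72658) = -136.961° → normalised to [0°, 360°): 223.039°.

223.0°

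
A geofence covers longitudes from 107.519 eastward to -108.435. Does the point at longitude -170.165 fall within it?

Band width going east from +107.519° to -108.435°: ((-108.435 − 107.519) mod 360) = 144.046°.
Offset of -170.165° east of the west edge: ((-170.165 − 107.519) mod 360) = 82.316°.
82.316° ≤ 144.046° ⇒ inside.

Yes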